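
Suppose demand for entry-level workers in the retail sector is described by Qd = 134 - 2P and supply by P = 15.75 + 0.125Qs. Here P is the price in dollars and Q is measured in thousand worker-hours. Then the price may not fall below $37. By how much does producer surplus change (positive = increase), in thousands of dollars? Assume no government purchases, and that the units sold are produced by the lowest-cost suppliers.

629.75

Rearranging supply gives Qs = 8P - 126. Without the control the market clears where 134 - 2P = 8P - 126, i.e. P* = 26 and Q* = 82.
Since 37 > 26, the floor is binding.
At P = 37: Qd = 134 - 2·37 = 60 and Qs = 8·37 - 126 = 170.
Producer surplus without the control is ½ · (26 - 15.75) · 82 = 420.25.
With the floor, 60 units are sold at 37. The supply price at Q = 60 is 23.25, so PS = ½ · [(37 - 15.75) + (37 - 23.25)] · 60 = 1050.
Change in producer surplus = 1050 - 420.25 = 629.75.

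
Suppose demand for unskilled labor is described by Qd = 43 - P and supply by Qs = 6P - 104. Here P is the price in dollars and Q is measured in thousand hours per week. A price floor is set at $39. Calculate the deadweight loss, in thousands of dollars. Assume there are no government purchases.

189

Equilibrium: 43 - P = 6P - 104, so 147 = 7P and P* = 21, Q* = 22.
Because the floor (39) lies above the market-clearing price, it is binding.
At P = 39: Qd = 43 - 39 = 4 and Qs = 6·39 - 104 = 130.
Quantity traded falls to 4. At Q = 4 the demand price is 43 - 4 = 39 and the supply price is (104 + 4)/6 = 18.
Deadweight loss = ½ · (39 - 18) · (22 - 4) = ½ · 21 · 18 = 189.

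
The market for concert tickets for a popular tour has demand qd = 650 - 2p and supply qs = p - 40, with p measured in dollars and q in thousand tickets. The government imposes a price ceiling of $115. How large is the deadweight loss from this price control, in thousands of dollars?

Setting quantity demanded equal to quantity supplied, 650 - 2p = p - 40, gives p* = 230 and q* = 190.
Because the ceiling (115) lies below the market-clearing price, it is binding.
At p = 115: qd = 650 - 2·115 = 420 and qs = 115 - 40 = 75.
Quantity traded falls to 75. At q = 75 the demand price is (650 - 75)/2 = 287.5 and the supply price is 40 + 75 = 115.
Deadweight loss = ½ · (287.5 - 115) · (190 - 75) = ½ · 172.5 · 115 = 9918.75.

9918.75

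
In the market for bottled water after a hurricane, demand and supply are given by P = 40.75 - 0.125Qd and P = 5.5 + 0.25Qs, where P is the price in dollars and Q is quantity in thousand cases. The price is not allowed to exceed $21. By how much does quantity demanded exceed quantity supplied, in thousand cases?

Rearranging demand gives Qd = 326 - 8P; rearranging supply gives Qs = 4P - 22. In a free market, 326 - 8P = 4P - 22 gives the equilibrium P* = 29, Q* = 94.
Because the ceiling (21) lies below the market-clearing price, it is binding.
At P = 21: Qd = 326 - 8·21 = 158 and Qs = 4·21 - 22 = 62.
Shortage = Qd - Qs = 158 - 62 = 96.

96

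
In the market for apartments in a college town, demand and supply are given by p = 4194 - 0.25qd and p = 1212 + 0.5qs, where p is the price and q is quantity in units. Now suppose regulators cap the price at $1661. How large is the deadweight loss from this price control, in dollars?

Rearranging demand gives qd = 16776 - 4p; rearranging supply gives qs = 2p - 2424. Without the control the market clears where 16776 - 4p = 2p - 2424, i.e. p* = 3200 and q* = 3976.
The ceiling of 1661 is below the equilibrium price 3200, so it binds.
At p = 1661: qd = 16776 - 4·1661 = 10132 and qs = 2·1661 - 2424 = 898.
Quantity traded falls to 898. At q = 898 the demand price is (16776 - 898)/4 = 3969.5 and the supply price is (2424 + 898)/2 = 1661.
Deadweight loss = ½ · (3969.5 - 1661) · (3976 - 898) = ½ · 2308.5 · 3078 = 3552781.5.

3552781.5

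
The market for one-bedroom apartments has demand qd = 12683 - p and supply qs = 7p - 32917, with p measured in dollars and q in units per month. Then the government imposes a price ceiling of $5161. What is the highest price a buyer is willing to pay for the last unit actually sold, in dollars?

9473

Setting quantity demanded equal to quantity supplied, 12683 - p = 7p - 32917, gives p* = 5700 and q* = 6983.
Since 5161 < 5700, the ceiling is binding.
At p = 5161: qd = 12683 - 5161 = 7522 and qs = 7·5161 - 32917 = 3210.
Only 3210 units reach the market. On the demand curve, the marginal buyer's willingness to pay at q = 3210 is (12683 - 3210) = 9473.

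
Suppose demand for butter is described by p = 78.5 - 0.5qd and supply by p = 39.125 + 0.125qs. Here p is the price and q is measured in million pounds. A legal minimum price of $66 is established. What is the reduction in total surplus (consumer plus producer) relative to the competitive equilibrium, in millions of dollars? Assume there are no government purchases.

Rearranging demand gives qd = 157 - 2p; rearranging supply gives qs = 8p - 313. In a free market, 157 - 2p = 8p - 313 gives the equilibrium p* = 47, q* = 63.
Since 66 > 47, the floor is binding.
At p = 66: qd = 157 - 2·66 = 25 and qs = 8·66 - 313 = 215.
Quantity traded falls to 25. At q = 25 the demand price is (157 - 25)/2 = 66 and the supply price is (313 + 25)/8 = 42.25.
Deadweight loss = ½ · (66 - 42.25) · (63 - 25) = ½ · 23.75 · 38 = 451.25.

451.25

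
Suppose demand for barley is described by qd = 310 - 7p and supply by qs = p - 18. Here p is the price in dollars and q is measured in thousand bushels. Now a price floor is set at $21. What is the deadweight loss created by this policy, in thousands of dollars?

Equilibrium: 310 - 7p = p - 18, so 328 = 8p and p* = 41, q* = 23.
Since 21 is below p* = 41, the floor does not bind and the free-market outcome prevails.
Since the control does not bind, no trades are prevented and deadweight loss is zero.

0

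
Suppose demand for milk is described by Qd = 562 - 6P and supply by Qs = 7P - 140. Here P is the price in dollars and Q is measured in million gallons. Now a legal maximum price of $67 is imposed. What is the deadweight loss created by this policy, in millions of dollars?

Equilibrium: 562 - 6P = 7P - 140, so 702 = 13P and P* = 54, Q* = 238.
The ceiling of 67 is above the equilibrium price 54, so it is not binding; the market clears at P* = 54, Q* = 238.
Since the control does not bind, no trades are prevented and deadweight loss is zero.

0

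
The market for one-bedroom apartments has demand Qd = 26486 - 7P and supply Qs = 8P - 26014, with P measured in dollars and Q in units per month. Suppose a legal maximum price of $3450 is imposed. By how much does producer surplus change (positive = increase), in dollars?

-89300

Equilibrium: 26486 - 7P = 8P - 26014, so 52500 = 15P and P* = 3500, Q* = 1986.
Since 3450 < 3500, the ceiling is binding.
At P = 3450: Qd = 26486 - 7·3450 = 2336 and Qs = 8·3450 - 26014 = 1586.
Producer surplus without the control is ½ · (3500 - 3251.75) · 1986 = 246512.25.
With the ceiling, producers sell 1586 units at 3450, so PS = ½ · (3450 - 3251.75) · 1586 = 157212.25.
Change in producer surplus = 157212.25 - 246512.25 = -89300.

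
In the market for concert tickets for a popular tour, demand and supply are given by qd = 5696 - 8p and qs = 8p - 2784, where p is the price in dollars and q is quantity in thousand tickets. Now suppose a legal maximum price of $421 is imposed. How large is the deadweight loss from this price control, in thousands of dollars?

In a free market, 5696 - 8p = 8p - 2784 gives the equilibrium p* = 530, q* = 1456.
Since 421 < 530, the ceiling is binding.
At p = 421: qd = 5696 - 8·421 = 2328 and qs = 8·421 - 2784 = 584.
Quantity traded falls to 584. At q = 584 the demand price is (5696 - 584)/8 = 639 and the supply price is (2784 + 584)/8 = 421.
Deadweight loss = ½ · (639 - 421) · (1456 - 584) = ½ · 218 · 872 = 95048.

95048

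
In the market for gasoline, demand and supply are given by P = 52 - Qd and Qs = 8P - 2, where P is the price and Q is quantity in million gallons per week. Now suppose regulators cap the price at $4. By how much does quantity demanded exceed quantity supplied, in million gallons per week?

18

Rearranging demand gives Qd = 52 - P. Setting quantity demanded equal to quantity supplied, 52 - P = 8P - 2, gives P* = 6 and Q* = 46.
Because the ceiling (4) lies below the market-clearing price, it is binding.
At P = 4: Qd = 52 - 4 = 48 and Qs = 8·4 - 2 = 30.
Shortage = Qd - Qs = 48 - 30 = 18.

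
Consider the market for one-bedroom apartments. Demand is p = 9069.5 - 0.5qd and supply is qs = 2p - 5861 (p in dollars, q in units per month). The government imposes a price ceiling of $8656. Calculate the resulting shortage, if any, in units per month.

Rearranging demand gives qd = 18139 - 2p. Equilibrium: 18139 - 2p = 2p - 5861, so 24000 = 4p and p* = 6000, q* = 6139.
The ceiling of 8656 is above the equilibrium price 6000, so it is not binding; the market clears at p* = 6000, q* = 6139.
Since the control does not bind, there is no shortage.

0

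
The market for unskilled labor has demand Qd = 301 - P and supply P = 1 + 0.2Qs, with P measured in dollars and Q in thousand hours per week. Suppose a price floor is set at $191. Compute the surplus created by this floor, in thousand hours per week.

Rearranging supply gives Qs = 5P - 5. Equilibrium: 301 - P = 5P - 5, so 306 = 6P and P* = 51, Q* = 250.
The floor of 191 is above the equilibrium price 51, so it binds.
At P = 191: Qd = 301 - 191 = 110 and Qs = 5·191 - 5 = 950.
Surplus = Qs - Qd = 950 - 110 = 840.

840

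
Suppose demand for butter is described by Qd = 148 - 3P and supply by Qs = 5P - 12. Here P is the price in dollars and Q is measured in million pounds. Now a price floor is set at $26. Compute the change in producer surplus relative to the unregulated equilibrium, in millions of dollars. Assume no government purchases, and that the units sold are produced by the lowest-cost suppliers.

Equilibrium: 148 - 3P = 5P - 12, so 160 = 8P and P* = 20, Q* = 88.
The floor of 26 is above the equilibrium price 20, so it binds.
At P = 26: Qd = 148 - 3·26 = 70 and Qs = 5·26 - 12 = 118.
Producer surplus without the control is ½ · (20 - 2.4) · 88 = 774.4.
With the floor, 70 units are sold at 26. The supply price at Q = 70 is 16.4, so PS = ½ · [(26 - 2.4) + (26 - 16.4)] · 70 = 1162.
Change in producer surplus = 1162 - 774.4 = 387.6.

387.6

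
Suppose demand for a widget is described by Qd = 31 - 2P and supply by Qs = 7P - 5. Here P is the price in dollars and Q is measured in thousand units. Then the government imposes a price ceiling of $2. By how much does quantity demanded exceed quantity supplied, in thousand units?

Equilibrium: 31 - 2P = 7P - 5, so 36 = 9P and P* = 4, Q* = 23.
Since 2 < 4, the ceiling is binding.
At P = 2: Qd = 31 - 2·2 = 27 and Qs = 7·2 - 5 = 9.
Shortage = Qd - Qs = 27 - 9 = 18.

18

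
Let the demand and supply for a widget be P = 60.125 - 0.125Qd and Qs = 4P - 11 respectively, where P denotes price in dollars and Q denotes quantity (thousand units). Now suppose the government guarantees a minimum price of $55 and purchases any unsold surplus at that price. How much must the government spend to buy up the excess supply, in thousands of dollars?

9240

Rearranging demand gives Qd = 481 - 8P. In a free market, 481 - 8P = 4P - 11 gives the equilibrium P* = 41, Q* = 153.
Because the floor (55) lies above the market-clearing price, it is binding.
At P = 55: Qd = 481 - 8·55 = 41 and Qs = 4·55 - 11 = 209.
Surplus = Qs - Qd = 168.
Government expenditure = surplus × support price = 168 × 55 = 9240.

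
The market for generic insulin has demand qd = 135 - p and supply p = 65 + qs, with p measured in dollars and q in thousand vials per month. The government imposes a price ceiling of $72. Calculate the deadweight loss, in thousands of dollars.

784

Rearranging supply gives qs = p - 65. Equilibrium: 135 - p = p - 65, so 200 = 2p and p* = 100, q* = 35.
Since 72 < 100, the ceiling is binding.
At p = 72: qd = 135 - 72 = 63 and qs = 72 - 65 = 7.
Quantity traded falls to 7. At q = 7 the demand price is 135 - 7 = 128 and the supply price is 65 + 7 = 72.
Deadweight loss = ½ · (128 - 72) · (35 - 7) = ½ · 56 · 28 = 784.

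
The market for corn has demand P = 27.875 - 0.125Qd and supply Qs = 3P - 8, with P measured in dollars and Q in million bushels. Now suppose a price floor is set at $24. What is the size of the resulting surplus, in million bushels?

Rearranging demand gives Qd = 223 - 8P. In a free market, 223 - 8P = 3P - 8 gives the equilibrium P* = 21, Q* = 55.
The floor of 24 is above the equilibrium price 21, so it binds.
At P = 24: Qd = 223 - 8·24 = 31 and Qs = 3·24 - 8 = 64.
Surplus = Qs - Qd = 64 - 31 = 33.

33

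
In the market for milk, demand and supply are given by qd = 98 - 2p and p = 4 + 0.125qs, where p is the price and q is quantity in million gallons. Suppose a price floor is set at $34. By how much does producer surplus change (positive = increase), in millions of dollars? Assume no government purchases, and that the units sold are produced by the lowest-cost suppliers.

519.75

Rearranging supply gives qs = 8p - 32. In a free market, 98 - 2p = 8p - 32 gives the equilibrium p* = 13, q* = 72.
Because the floor (34) lies above the market-clearing price, it is binding.
At p = 34: qd = 98 - 2·34 = 30 and qs = 8·34 - 32 = 240.
Producer surplus without the control is ½ · (13 - 4) · 72 = 324.
With the floor, 30 units are sold at 34. The supply price at q = 30 is 7.75, so PS = ½ · [(34 - 4) + (34 - 7.75)] · 30 = 843.75.
Change in producer surplus = 843.75 - 324 = 519.75.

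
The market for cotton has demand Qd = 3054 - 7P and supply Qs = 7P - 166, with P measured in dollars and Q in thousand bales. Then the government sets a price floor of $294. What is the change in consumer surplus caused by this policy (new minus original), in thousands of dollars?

-78080

Setting quantity demanded equal to quantity supplied, 3054 - 7P = 7P - 166, gives P* = 230 and Q* = 1444.
Since 294 > 230, the floor is binding.
At P = 294: Qd = 3054 - 7·294 = 996 and Qs = 7·294 - 166 = 1892.
Consumer surplus without the control is ½ · (3054/7 - 230) · 1444 = 1042568/7.
With the floor, consumers buy 996 units at 294, so CS = ½ · (3054/7 - 294) · 996 = 496008/7.
Change in consumer surplus = 496008/7 - 1042568/7 = -78080.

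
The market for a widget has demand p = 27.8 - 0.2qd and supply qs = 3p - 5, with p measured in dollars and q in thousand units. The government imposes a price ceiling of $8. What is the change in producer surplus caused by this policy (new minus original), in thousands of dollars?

-340

Rearranging demand gives qd = 139 - 5p. Setting quantity demanded equal to quantity supplied, 139 - 5p = 3p - 5, gives p* = 18 and q* = 49.
The ceiling of 8 is below the equilibrium price 18, so it binds.
At p = 8: qd = 139 - 5·8 = 99 and qs = 3·8 - 5 = 19.
Producer surplus without the control is ½ · (18 - 5/3) · 49 = 2401/6.
With the ceiling, producers sell 19 units at 8, so PS = ½ · (8 - 5/3) · 19 = 361/6.
Change in producer surplus = 361/6 - 2401/6 = -340.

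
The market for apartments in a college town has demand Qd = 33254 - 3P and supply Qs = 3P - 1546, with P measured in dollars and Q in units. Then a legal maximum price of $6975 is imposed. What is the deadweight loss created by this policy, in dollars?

0

Equilibrium: 33254 - 3P = 3P - 1546, so 34800 = 6P and P* = 5800, Q* = 15854.
The ceiling of 6975 is above the equilibrium price 5800, so it is not binding; the market clears at P* = 5800, Q* = 15854.
Since the control does not bind, no trades are prevented and deadweight loss is zero.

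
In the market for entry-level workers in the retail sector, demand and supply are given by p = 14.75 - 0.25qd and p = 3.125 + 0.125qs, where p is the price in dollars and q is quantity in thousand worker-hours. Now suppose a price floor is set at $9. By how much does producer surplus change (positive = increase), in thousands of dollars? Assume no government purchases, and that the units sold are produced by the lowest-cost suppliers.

Rearranging demand gives qd = 59 - 4p; rearranging supply gives qs = 8p - 25. In a free market, 59 - 4p = 8p - 25 gives the equilibrium p* = 7, q* = 31.
The floor of 9 is above the equilibrium price 7, so it binds.
At p = 9: qd = 59 - 4·9 = 23 and qs = 8·9 - 25 = 47.
Producer surplus without the control is ½ · (7 - 3.125) · 31 = 60.0625.
With the floor, 23 units are sold at 9. The supply price at q = 23 is 6, so PS = ½ · [(9 - 3.125) + (9 - 6)] · 23 = 102.0625.
Change in producer surplus = 102.0625 - 60.0625 = 42.

42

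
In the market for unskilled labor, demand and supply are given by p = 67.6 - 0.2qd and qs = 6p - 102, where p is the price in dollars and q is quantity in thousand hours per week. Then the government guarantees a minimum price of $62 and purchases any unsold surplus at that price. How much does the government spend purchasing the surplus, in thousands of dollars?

15004

Rearranging demand gives qd = 338 - 5p. Setting quantity demanded equal to quantity supplied, 338 - 5p = 6p - 102, gives p* = 40 and q* = 138.
The floor of 62 is above the equilibrium price 40, so it binds.
At p = 62: qd = 338 - 5·62 = 28 and qs = 6·62 - 102 = 270.
Surplus = qs - qd = 242.
Government expenditure = surplus × support price = 242 × 62 = 15004.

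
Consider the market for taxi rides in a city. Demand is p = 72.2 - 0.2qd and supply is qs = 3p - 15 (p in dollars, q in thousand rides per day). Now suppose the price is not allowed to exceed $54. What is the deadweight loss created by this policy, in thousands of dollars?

0

Rearranging demand gives qd = 361 - 5p. Setting quantity demanded equal to quantity supplied, 361 - 5p = 3p - 15, gives p* = 47 and q* = 126.
Since 54 is above p* = 47, the ceiling does not bind and the free-market outcome prevails.
Since the control does not bind, no trades are prevented and deadweight loss is zero.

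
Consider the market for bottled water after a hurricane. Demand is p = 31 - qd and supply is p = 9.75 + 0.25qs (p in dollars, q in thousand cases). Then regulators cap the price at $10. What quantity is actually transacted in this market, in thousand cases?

Rearranging demand gives qd = 31 - p; rearranging supply gives qs = 4p - 39. Setting quantity demanded equal to quantity supplied, 31 - p = 4p - 39, gives p* = 14 and q* = 17.
Since 10 < 14, the ceiling is binding.
At p = 10: qd = 31 - 10 = 21 and qs = 4·10 - 39 = 1.
The quantity actually transacted is the short side, supply: 1.

1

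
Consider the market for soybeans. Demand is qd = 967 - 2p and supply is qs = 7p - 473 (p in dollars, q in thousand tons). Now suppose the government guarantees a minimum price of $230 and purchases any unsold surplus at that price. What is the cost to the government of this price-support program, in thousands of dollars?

Without the control the market clears where 967 - 2p = 7p - 473, i.e. p* = 160 and q* = 647.
Because the floor (230) lies above the market-clearing price, it is binding.
At p = 230: qd = 967 - 2·230 = 507 and qs = 7·230 - 473 = 1137.
Surplus = qs - qd = 630.
Government expenditure = surplus × support price = 630 × 230 = 144900.

144900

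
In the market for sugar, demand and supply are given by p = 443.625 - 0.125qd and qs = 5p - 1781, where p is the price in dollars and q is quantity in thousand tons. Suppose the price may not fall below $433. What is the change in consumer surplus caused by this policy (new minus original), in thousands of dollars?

-4071

Rearranging demand gives qd = 3549 - 8p. In a free market, 3549 - 8p = 5p - 1781 gives the equilibrium p* = 410, q* = 269.
Since 433 > 410, the floor is binding.
At p = 433: qd = 3549 - 8·433 = 85 and qs = 5·433 - 1781 = 384.
Consumer surplus without the control is ½ · (443.625 - 410) · 269 = 4522.5625.
With the floor, consumers buy 85 units at 433, so CS = ½ · (443.625 - 433) · 85 = 451.5625.
Change in consumer surplus = 451.5625 - 4522.5625 = -4071.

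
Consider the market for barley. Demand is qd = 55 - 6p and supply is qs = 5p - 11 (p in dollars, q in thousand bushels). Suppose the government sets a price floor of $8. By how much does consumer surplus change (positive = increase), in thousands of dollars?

Equilibrium: 55 - 6p = 5p - 11, so 66 = 11p and p* = 6, q* = 19.
The floor of 8 is above the equilibrium price 6, so it binds.
At p = 8: qd = 55 - 6·8 = 7 and qs = 5·8 - 11 = 29.
Consumer surplus without the control is ½ · (55/6 - 6) · 19 = 361/12.
With the floor, consumers buy 7 units at 8, so CS = ½ · (55/6 - 8) · 7 = 49/12.
Change in consumer surplus = 49/12 - 361/12 = -26.

-26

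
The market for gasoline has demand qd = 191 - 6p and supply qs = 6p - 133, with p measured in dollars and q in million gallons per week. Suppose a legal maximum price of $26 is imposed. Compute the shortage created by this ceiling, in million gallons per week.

Equilibrium: 191 - 6p = 6p - 133, so 324 = 12p and p* = 27, q* = 29.
Since 26 < 27, the ceiling is binding.
At p = 26: qd = 191 - 6·26 = 35 and qs = 6·26 - 133 = 23.
Shortage = qd - qs = 35 - 23 = 12.

12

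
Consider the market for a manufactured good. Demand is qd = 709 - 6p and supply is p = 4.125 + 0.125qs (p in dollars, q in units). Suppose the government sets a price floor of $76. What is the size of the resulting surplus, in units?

Rearranging supply gives qs = 8p - 33. Without the control the market clears where 709 - 6p = 8p - 33, i.e. p* = 53 and q* = 391.
Because the floor (76) lies above the market-clearing price, it is binding.
At p = 76: qd = 709 - 6·76 = 253 and qs = 8·76 - 33 = 575.
Surplus = qs - qd = 575 - 253 = 322.

322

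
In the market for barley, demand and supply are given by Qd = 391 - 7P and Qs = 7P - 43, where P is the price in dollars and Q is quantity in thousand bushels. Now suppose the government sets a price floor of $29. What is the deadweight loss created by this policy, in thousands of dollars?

0

In a free market, 391 - 7P = 7P - 43 gives the equilibrium P* = 31, Q* = 174.
Since 29 is below P* = 31, the floor does not bind and the free-market outcome prevails.
Since the control does not bind, no trades are prevented and deadweight loss is zero.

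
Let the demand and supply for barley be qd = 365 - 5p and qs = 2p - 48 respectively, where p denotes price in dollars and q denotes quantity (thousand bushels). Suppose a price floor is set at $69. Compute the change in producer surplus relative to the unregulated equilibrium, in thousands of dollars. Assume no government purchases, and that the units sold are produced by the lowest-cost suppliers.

-425

In a free market, 365 - 5p = 2p - 48 gives the equilibrium p* = 59, q* = 70.
Since 69 > 59, the floor is binding.
At p = 69: qd = 365 - 5·69 = 20 and qs = 2·69 - 48 = 90.
Producer surplus without the control is ½ · (59 - 24) · 70 = 1225.
With the floor, 20 units are sold at 69. The supply price at q = 20 is 34, so PS = ½ · [(69 - 24) + (69 - 34)] · 20 = 800.
Change in producer surplus = 800 - 1225 = -425.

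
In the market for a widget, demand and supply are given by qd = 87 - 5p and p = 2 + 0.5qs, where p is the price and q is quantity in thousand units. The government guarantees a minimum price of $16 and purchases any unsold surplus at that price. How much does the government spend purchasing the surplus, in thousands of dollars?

Rearranging supply gives qs = 2p - 4. Setting quantity demanded equal to quantity supplied, 87 - 5p = 2p - 4, gives p* = 13 and q* = 22.
The floor of 16 is above the equilibrium price 13, so it binds.
At p = 16: qd = 87 - 5·16 = 7 and qs = 2·16 - 4 = 28.
Surplus = qs - qd = 21.
Government expenditure = surplus × support price = 21 × 16 = 336.

336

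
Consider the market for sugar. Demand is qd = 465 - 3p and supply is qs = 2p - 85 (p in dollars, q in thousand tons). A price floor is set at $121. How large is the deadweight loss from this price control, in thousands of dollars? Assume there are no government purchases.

453.75

Equilibrium: 465 - 3p = 2p - 85, so 550 = 5p and p* = 110, q* = 135.
The floor of 121 is above the equilibrium price 110, so it binds.
At p = 121: qd = 465 - 3·121 = 102 and qs = 2·121 - 85 = 157.
Quantity traded falls to 102. At q = 102 the demand price is (465 - 102)/3 = 121 and the supply price is (85 + 102)/2 = 93.5.
Deadweight loss = ½ · (121 - 93.5) · (135 - 102) = ½ · 27.5 · 33 = 453.75.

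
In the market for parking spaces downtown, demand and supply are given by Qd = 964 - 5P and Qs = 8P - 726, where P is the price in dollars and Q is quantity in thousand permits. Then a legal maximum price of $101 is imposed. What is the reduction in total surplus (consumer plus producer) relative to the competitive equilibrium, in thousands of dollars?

Equilibrium: 964 - 5P = 8P - 726, so 1690 = 13P and P* = 130, Q* = 314.
Because the ceiling (101) lies below the market-clearing price, it is binding.
At P = 101: Qd = 964 - 5·101 = 459 and Qs = 8·101 - 726 = 82.
Quantity traded falls to 82. At Q = 82 the demand price is (964 - 82)/5 = 176.4 and the supply price is (726 + 82)/8 = 101.
Deadweight loss = ½ · (176.4 - 101) · (314 - 82) = ½ · 75.4 · 232 = 8746.4.

8746.4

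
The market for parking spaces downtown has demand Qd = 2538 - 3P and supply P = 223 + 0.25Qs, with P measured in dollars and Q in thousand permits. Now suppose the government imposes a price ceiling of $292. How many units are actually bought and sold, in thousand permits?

Rearranging supply gives Qs = 4P - 892. Equilibrium: 2538 - 3P = 4P - 892, so 3430 = 7P and P* = 490, Q* = 1068.
Because the ceiling (292) lies below the market-clearing price, it is binding.
At P = 292: Qd = 2538 - 3·292 = 1662 and Qs = 4·292 - 892 = 276.
The quantity actually transacted is the short side, supply: 276.

276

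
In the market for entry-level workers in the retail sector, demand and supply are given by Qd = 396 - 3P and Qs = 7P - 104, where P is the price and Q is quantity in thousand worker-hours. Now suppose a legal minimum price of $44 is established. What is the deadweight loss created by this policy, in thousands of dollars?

0

Setting quantity demanded equal to quantity supplied, 396 - 3P = 7P - 104, gives P* = 50 and Q* = 246.
The floor of 44 is below the equilibrium price 50, so it is not binding; the market clears at P* = 50, Q* = 246.
Since the control does not bind, no trades are prevented and deadweight loss is zero.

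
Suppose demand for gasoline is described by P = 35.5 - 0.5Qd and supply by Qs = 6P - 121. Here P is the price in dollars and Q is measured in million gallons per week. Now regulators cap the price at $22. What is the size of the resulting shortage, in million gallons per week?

Rearranging demand gives Qd = 71 - 2P. Equilibrium: 71 - 2P = 6P - 121, so 192 = 8P and P* = 24, Q* = 23.
The ceiling of 22 is below the equilibrium price 24, so it binds.
At P = 22: Qd = 71 - 2·22 = 27 and Qs = 6·22 - 121 = 11.
Shortage = Qd - Qs = 27 - 11 = 16.

16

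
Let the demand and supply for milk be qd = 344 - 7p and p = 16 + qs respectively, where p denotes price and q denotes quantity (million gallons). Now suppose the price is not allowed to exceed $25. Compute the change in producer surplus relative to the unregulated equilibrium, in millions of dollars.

Rearranging supply gives qs = p - 16. Equilibrium: 344 - 7p = p - 16, so 360 = 8p and p* = 45, q* = 29.
Since 25 < 45, the ceiling is binding.
At p = 25: qd = 344 - 7·25 = 169 and qs = 25 - 16 = 9.
Producer surplus without the control is ½ · (45 - 16) · 29 = 420.5.
With the ceiling, producers sell 9 units at 25, so PS = ½ · (25 - 16) · 9 = 40.5.
Change in producer surplus = 40.5 - 420.5 = -380.

-380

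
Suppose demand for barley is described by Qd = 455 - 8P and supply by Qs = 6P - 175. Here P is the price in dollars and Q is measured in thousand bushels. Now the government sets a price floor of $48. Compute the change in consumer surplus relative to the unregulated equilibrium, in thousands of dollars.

Equilibrium: 455 - 8P = 6P - 175, so 630 = 14P and P* = 45, Q* = 95.
Since 48 > 45, the floor is binding.
At P = 48: Qd = 455 - 8·48 = 71 and Qs = 6·48 - 175 = 113.
Consumer surplus without the control is ½ · (56.875 - 45) · 95 = 564.0625.
With the floor, consumers buy 71 units at 48, so CS = ½ · (56.875 - 48) · 71 = 315.0625.
Change in consumer surplus = 315.0625 - 564.0625 = -249.

-249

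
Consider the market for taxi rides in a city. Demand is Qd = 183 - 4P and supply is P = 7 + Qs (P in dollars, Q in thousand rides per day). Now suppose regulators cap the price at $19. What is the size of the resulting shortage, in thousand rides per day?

Rearranging supply gives Qs = P - 7. Setting quantity demanded equal to quantity supplied, 183 - 4P = P - 7, gives P* = 38 and Q* = 31.
The ceiling of 19 is below the equilibrium price 38, so it binds.
At P = 19: Qd = 183 - 4·19 = 107 and Qs = 19 - 7 = 12.
Shortage = Qd - Qs = 107 - 12 = 95.

95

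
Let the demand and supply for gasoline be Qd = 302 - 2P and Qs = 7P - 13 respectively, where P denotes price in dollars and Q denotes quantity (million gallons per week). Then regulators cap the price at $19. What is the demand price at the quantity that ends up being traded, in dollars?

91

In a free market, 302 - 2P = 7P - 13 gives the equilibrium P* = 35, Q* = 232.
Since 19 < 35, the ceiling is binding.
At P = 19: Qd = 302 - 2·19 = 264 and Qs = 7·19 - 13 = 120.
Only 120 units reach the market. On the demand curve, the marginal buyer's willingness to pay at Q = 120 is (302 - 120)/2 = 91.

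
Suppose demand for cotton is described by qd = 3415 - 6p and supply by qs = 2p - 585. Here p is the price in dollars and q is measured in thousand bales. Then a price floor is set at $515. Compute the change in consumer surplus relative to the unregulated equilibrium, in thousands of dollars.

Setting quantity demanded equal to quantity supplied, 3415 - 6p = 2p - 585, gives p* = 500 and q* = 415.
Since 515 > 500, the floor is binding.
At p = 515: qd = 3415 - 6·515 = 325 and qs = 2·515 - 585 = 445.
Consumer surplus without the control is ½ · (3415/6 - 500) · 415 = 172225/12.
With the floor, consumers buy 325 units at 515, so CS = ½ · (3415/6 - 515) · 325 = 105625/12.
Change in consumer surplus = 105625/12 - 172225/12 = -5550.

-5550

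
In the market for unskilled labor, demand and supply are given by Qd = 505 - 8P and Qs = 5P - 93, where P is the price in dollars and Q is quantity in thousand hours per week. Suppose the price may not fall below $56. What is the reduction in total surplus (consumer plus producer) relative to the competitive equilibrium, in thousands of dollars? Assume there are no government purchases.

Without the control the market clears where 505 - 8P = 5P - 93, i.e. P* = 46 and Q* = 137.
The floor of 56 is above the equilibrium price 46, so it binds.
At P = 56: Qd = 505 - 8·56 = 57 and Qs = 5·56 - 93 = 187.
Quantity traded falls to 57. At Q = 57 the demand price is (505 - 57)/8 = 56 and the supply price is (93 + 57)/5 = 30.
Deadweight loss = ½ · (56 - 30) · (137 - 57) = ½ · 26 · 80 = 1040.

1040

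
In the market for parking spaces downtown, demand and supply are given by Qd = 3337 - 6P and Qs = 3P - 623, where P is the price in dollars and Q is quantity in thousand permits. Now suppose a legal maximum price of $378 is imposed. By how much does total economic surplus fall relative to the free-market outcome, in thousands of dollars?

8649

Without the control the market clears where 3337 - 6P = 3P - 623, i.e. P* = 440 and Q* = 697.
The ceiling of 378 is below the equilibrium price 440, so it binds.
At P = 378: Qd = 3337 - 6·378 = 1069 and Qs = 3·378 - 623 = 511.
Quantity traded falls to 511. At Q = 511 the demand price is (3337 - 511)/6 = 471 and the supply price is (623 + 511)/3 = 378.
Deadweight loss = ½ · (471 - 378) · (697 - 511) = ½ · 93 · 186 = 8649.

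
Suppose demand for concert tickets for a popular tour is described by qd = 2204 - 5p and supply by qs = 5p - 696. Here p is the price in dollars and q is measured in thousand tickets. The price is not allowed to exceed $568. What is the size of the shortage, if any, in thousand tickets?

0

Setting quantity demanded equal to quantity supplied, 2204 - 5p = 5p - 696, gives p* = 290 and q* = 754.
Since 568 is above p* = 290, the ceiling does not bind and the free-market outcome prevails.
Since the control does not bind, there is no shortage.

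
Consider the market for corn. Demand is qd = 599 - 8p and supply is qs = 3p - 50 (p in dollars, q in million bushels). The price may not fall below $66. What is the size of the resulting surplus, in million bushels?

77

In a free market, 599 - 8p = 3p - 50 gives the equilibrium p* = 59, q* = 127.
The floor of 66 is above the equilibrium price 59, so it binds.
At p = 66: qd = 599 - 8·66 = 71 and qs = 3·66 - 50 = 148.
Surplus = qs - qd = 148 - 71 = 77.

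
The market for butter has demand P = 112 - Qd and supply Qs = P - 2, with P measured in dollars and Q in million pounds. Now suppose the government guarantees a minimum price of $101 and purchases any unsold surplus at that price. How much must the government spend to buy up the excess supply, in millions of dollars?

Rearranging demand gives Qd = 112 - P. Without the control the market clears where 112 - P = P - 2, i.e. P* = 57 and Q* = 55.
The floor of 101 is above the equilibrium price 57, so it binds.
At P = 101: Qd = 112 - 101 = 11 and Qs = 101 - 2 = 99.
Surplus = Qs - Qd = 88.
Government expenditure = surplus × support price = 88 × 101 = 8888.

8888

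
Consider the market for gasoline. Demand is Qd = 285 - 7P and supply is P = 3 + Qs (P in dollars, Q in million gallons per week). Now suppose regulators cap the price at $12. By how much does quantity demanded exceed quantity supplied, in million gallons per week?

Rearranging supply gives Qs = P - 3. Without the control the market clears where 285 - 7P = P - 3, i.e. P* = 36 and Q* = 33.
The ceiling of 12 is below the equilibrium price 36, so it binds.
At P = 12: Qd = 285 - 7·12 = 201 and Qs = 12 - 3 = 9.
Shortage = Qd - Qs = 201 - 9 = 192.

192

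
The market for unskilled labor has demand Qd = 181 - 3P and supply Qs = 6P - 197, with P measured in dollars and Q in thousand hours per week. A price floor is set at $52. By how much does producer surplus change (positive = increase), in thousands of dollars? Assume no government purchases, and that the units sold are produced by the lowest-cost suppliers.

In a free market, 181 - 3P = 6P - 197 gives the equilibrium P* = 42, Q* = 55.
Since 52 > 42, the floor is binding.
At P = 52: Qd = 181 - 3·52 = 25 and Qs = 6·52 - 197 = 115.
Producer surplus without the control is ½ · (42 - 197/6) · 55 = 3025/12.
With the floor, 25 units are sold at 52. The supply price at Q = 25 is 37, so PS = ½ · [(52 - 197/6) + (52 - 37)] · 25 = 5125/12.
Change in producer surplus = 5125/12 - 3025/12 = 175.

175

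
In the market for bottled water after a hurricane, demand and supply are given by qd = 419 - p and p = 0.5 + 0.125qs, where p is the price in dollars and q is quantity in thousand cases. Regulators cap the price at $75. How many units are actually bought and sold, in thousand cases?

Rearranging supply gives qs = 8p - 4. In a free market, 419 - p = 8p - 4 gives the equilibrium p* = 47, q* = 372.
The ceiling of 75 is above the equilibrium price 47, so it is not binding; the market clears at p* = 47, q* = 372.

372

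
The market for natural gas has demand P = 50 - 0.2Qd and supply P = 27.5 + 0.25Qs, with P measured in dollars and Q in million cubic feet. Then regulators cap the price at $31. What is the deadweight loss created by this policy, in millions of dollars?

291.6

Rearranging demand gives Qd = 250 - 5P; rearranging supply gives Qs = 4P - 110. In a free market, 250 - 5P = 4P - 110 gives the equilibrium P* = 40, Q* = 50.
Since 31 < 40, the ceiling is binding.
At P = 31: Qd = 250 - 5·31 = 95 and Qs = 4·31 - 110 = 14.
Quantity traded falls to 14. At Q = 14 the demand price is (250 - 14)/5 = 47.2 and the supply price is (110 + 14)/4 = 31.
Deadweight loss = ½ · (47.2 - 31) · (50 - 14) = ½ · 16.2 · 36 = 291.6.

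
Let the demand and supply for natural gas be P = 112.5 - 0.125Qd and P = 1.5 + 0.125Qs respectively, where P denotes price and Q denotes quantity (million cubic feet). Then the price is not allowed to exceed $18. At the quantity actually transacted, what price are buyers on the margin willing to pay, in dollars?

96

Rearranging demand gives Qd = 900 - 8P; rearranging supply gives Qs = 8P - 12. In a free market, 900 - 8P = 8P - 12 gives the equilibrium P* = 57, Q* = 444.
Since 18 < 57, the ceiling is binding.
At P = 18: Qd = 900 - 8·18 = 756 and Qs = 8·18 - 12 = 132.
Only 132 units reach the market. On the demand curve, the marginal buyer's willingness to pay at Q = 132 is (900 - 132)/8 = 96.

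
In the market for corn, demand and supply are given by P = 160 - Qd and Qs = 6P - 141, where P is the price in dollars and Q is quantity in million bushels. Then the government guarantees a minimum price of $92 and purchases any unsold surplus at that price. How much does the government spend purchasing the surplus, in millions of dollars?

31556

Rearranging demand gives Qd = 160 - P. Setting quantity demanded equal to quantity supplied, 160 - P = 6P - 141, gives P* = 43 and Q* = 117.
Because the floor (92) lies above the market-clearing price, it is binding.
At P = 92: Qd = 160 - 92 = 68 and Qs = 6·92 - 141 = 411.
Surplus = Qs - Qd = 343.
Government expenditure = surplus × support price = 343 × 92 = 31556.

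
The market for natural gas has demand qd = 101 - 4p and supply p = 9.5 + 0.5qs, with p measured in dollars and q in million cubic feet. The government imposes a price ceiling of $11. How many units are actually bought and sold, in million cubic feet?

3

Rearranging supply gives qs = 2p - 19. Without the control the market clears where 101 - 4p = 2p - 19, i.e. p* = 20 and q* = 21.
Since 11 < 20, the ceiling is binding.
At p = 11: qd = 101 - 4·11 = 57 and qs = 2·11 - 19 = 3.
The quantity actually transacted is the short side, supply: 3.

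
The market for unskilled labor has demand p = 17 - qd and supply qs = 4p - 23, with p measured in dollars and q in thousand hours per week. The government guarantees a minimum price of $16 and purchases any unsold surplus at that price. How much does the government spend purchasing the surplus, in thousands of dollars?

Rearranging demand gives qd = 17 - p. Without the control the market clears where 17 - p = 4p - 23, i.e. p* = 8 and q* = 9.
Because the floor (16) lies above the market-clearing price, it is binding.
At p = 16: qd = 17 - 16 = 1 and qs = 4·16 - 23 = 41.
Surplus = qs - qd = 40.
Government expenditure = surplus × support price = 40 × 16 = 640.

640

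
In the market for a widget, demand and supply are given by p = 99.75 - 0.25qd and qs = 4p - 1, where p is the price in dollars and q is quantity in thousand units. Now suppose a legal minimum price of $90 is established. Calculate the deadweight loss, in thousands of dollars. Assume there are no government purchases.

Rearranging demand gives qd = 399 - 4p. Without the control the market clears where 399 - 4p = 4p - 1, i.e. p* = 50 and q* = 199.
The floor of 90 is above the equilibrium price 50, so it binds.
At p = 90: qd = 399 - 4·90 = 39 and qs = 4·90 - 1 = 359.
Quantity traded falls to 39. At q = 39 the demand price is (399 - 39)/4 = 90 and the supply price is (1 + 39)/4 = 10.
Deadweight loss = ½ · (90 - 10) · (199 - 39) = ½ · 80 · 160 = 6400.

6400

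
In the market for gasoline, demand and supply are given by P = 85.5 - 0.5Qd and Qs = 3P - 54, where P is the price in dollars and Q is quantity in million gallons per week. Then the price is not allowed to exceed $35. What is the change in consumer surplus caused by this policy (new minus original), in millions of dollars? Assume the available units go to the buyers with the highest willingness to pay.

Rearranging demand gives Qd = 171 - 2P. Without the control the market clears where 171 - 2P = 3P - 54, i.e. P* = 45 and Q* = 81.
Because the ceiling (35) lies below the market-clearing price, it is binding.
At P = 35: Qd = 171 - 2·35 = 101 and Qs = 3·35 - 54 = 51.
Consumer surplus without the control is ½ · (85.5 - 45) · 81 = 1640.25.
With the ceiling, 51 units are sold at 35 (assume they go to the highest-value buyers). The demand price at Q = 51 is 60, so CS = ½ · [(85.5 - 35) + (60 - 35)] · 51 = 1925.25.
Change in consumer surplus = 1925.25 - 1640.25 = 285.

285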